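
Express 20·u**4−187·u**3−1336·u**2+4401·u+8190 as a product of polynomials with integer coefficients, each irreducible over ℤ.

(4·u−15)·(5·u+7)·(u+6)·(u−13)

Among the possible rational roots, u = −6 is a root, giving the factor (u+6) and quotient 20·u**3−307·u**2+506·u+1365.
Then u = 13 is a root, giving the factor (u−13) and quotient 20·u**2−47·u−105.
The remaining quadratic factors as (5·u+7)(4·u−15).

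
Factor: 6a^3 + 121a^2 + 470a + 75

Testing divisors of the constant over divisors of the leading coefficient, a = −5 is a root, giving the factor (a + 5) and quotient 6a^2 + 91a + 15.
The remaining quadratic factors as (a + 15)(6a + 1).

(6a + 1)(a + 15)(a + 5)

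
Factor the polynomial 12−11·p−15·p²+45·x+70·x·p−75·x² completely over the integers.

Group: −15·x·(5·x−3·p−4) + (5·p−3)·(5·x−3·p−4); both groups contain (5·x−3·p−4).

−(5·x−3·p−4)·(15·x−5·p+3)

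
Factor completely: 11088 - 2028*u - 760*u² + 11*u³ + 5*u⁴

(5*u - 14)*(u + 11)*(u + 6)*(u - 12)

Testing divisors of the constant over divisors of the leading coefficient, u = -6 is a root, giving the factor (u + 6) and quotient 5*u³ - 19*u² - 646*u + 1848.
Next, u = 14/5 is a root, so (5*u - 14) divides it; the quotient is u² - u - 132.
The remaining quadratic factors as (u - 12)(u + 11).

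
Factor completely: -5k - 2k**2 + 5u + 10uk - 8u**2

-(8u - 2k - 5)(u - k)

Group: -8u(u - k) + (2k + 5)(u - k); both groups contain (u - k).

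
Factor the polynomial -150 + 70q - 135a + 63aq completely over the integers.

(7q - 15)(9a + 10)

Group as (63aq - 135a) + (70q - 150) = 9a(7q - 15) + 10(7q - 15).
Both groups share the factor (7q - 15).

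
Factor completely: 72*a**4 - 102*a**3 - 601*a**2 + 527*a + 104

(3*a + 8)*(4*a - 13)*(6*a + 1)*(a - 1)

By the rational root theorem, a = -8/3 is a root, so (3*a + 8) is a factor; dividing leaves 24*a**3 - 98*a**2 + 61*a + 13.
Then a = 13/4 is a root, so (4*a - 13) divides it; the quotient is 6*a**2 - 5*a - 1.
The remaining quadratic factors as (6*a + 1)(a - 1).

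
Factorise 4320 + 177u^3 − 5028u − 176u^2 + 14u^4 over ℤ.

(2u − 9)(7u − 6)(u + 10)(u + 8)

Among the possible rational roots, u = 9/2 is a root, giving the factor (2u − 9) and quotient 7u^3 + 120u^2 + 452u − 480.
Then u = 6/7 is a root, so (7u − 6) divides it; the quotient is u^2 + 18u + 80.
The remaining quadratic factors as (u + 8)(u + 10).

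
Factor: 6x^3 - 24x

6x(x + 2)(x - 2)

Pull out the common factor 6x; x^2 - 4 is a difference of squares.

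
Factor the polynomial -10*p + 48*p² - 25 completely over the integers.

Need a pair with product 48·(-25) = -1200 and sum -10: that's -40 and 30.
Split the middle term: 48*p² - 40*p + 30*p - 25 = 8*p*(6*p - 5) + 5*(6*p - 5).

(6*p - 5)*(8*p + 5)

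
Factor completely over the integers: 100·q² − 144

Every term has a factor of 4. Then 25·q² − 36 = (5·q)² − (6)².

4·(5·q + 6)·(5·q − 6)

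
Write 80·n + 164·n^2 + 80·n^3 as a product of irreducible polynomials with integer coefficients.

Pull out the common factor 4·n, then factor the remaining trinomial.

4·n·(4·n + 5)·(5·n + 4)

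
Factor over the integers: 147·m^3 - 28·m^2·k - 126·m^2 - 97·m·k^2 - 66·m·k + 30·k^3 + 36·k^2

Group: 7·m·(21·m^2 - 22·m·k - 18·m + 5·k^2 + 6·k) + 6·k·(21·m^2 - 22·m·k - 18·m + 5·k^2 + 6·k); both groups contain (21·m^2 - 22·m·k - 18·m + 5·k^2 + 6·k), so (7·m + 6·k) is a factor with cofactor 21·m^2 - 22·m·k - 18·m + 5·k^2 + 6·k.
The cofactor groups again: 21·m^2 - 22·m·k - 18·m + 5·k^2 + 6·k = 3·m·(7·m - 5·k - 6) - k·(7·m - 5·k - 6); both groups contain (7·m - 5·k - 6), giving (3·m - k)·(7·m - 5·k - 6).

(7·m - 5·k - 6)·(3·m - k)·(7·m + 6·k)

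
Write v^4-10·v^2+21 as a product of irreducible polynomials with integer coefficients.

(v^2-3)·(v^2-7)

Substitute u = v^2 to get a quadratic in u, then factor.
v^2-3 is irreducible over ℤ (3 is not a perfect square).
v^2-7 is irreducible over ℤ (7 is not a perfect square).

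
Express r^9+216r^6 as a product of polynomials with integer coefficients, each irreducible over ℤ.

r^6(r+6)(r^2-6r+36)

Every term has a factor of r^6; factoring it out leaves r^3+216.
Recognize a sum of cubes with the parts r and 6.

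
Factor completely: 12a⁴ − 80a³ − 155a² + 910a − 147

By the rational root theorem, a = 7 is a root, giving the factor (a − 7) and quotient 12a³ + 4a² − 127a + 21.
Continuing, a = 1/6 is a root, so (6a − 1) divides it; the quotient is 2a² + a − 21.
The remaining quadratic factors as (2a + 7)(a − 3).

(2a + 7)(6a − 1)(a − 3)(a − 7)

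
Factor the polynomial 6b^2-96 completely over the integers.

6(b+4)(b-4)

Pull out the common factor 6; b^2-16 is a difference of squares.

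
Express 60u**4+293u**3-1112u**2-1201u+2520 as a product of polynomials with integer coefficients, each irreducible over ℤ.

Trying the rational-root candidates, u = -9/5 is a root, so (5u+9) divides it; the quotient is 12u**3+37u**2-289u+280.
Next, u = 5/4 is a root, giving the factor (4u-5) and quotient 3u**2+13u-56.
The remaining quadratic factors as (u+7)(3u-8).

(3u-8)(4u-5)(5u+9)(u+7)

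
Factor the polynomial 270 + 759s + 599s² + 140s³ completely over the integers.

By the rational root theorem, s = −3/5 is a root, giving the factor (5s + 3) and quotient 28s² + 103s + 90.
The remaining quadratic factors as (7s + 10)(4s + 9).

(4s + 9)(5s + 3)(7s + 10)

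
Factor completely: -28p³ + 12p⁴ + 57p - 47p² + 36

Testing divisors of the constant over divisors of the leading coefficient, p = 4/3 is a root, so (3p - 4) divides it; the quotient is 4p³ - 4p² - 21p - 9.
Then p = 3 is a root, so (p - 3) divides it; the quotient is 4p² + 8p + 3.
The remaining quadratic factors as (2p + 3)(2p + 1).

(2p + 1)(2p + 3)(3p - 4)(p - 3)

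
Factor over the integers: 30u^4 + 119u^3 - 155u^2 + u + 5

(5u - 1)(6u + 1)(u + 5)(u - 1)

By the rational root theorem, u = 1 is a root, so (u - 1) divides it; the quotient is 30u^3 + 149u^2 - 6u - 5.
Next, u = -5 is a root, so (u + 5) is a factor; dividing leaves 30u^2 - u - 1.
The remaining quadratic factors as (6u + 1)(5u - 1).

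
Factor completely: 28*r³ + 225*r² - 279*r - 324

By the rational root theorem, r = -3/4 is a root, giving the factor (4*r + 3) and quotient 7*r² + 51*r - 108.
The remaining quadratic factors as (7*r - 12)(r + 9).

(4*r + 3)*(7*r - 12)*(r + 9)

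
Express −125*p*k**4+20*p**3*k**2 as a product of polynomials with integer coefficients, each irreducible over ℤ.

Factor out 5*p*k**2, leaving 4*p**2−25*k**2, which is a difference of two squares.

5*k**2*p*(2*p−5*k)*(2*p+5*k)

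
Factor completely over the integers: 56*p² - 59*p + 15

Need a pair with product 56·15 = 840 and sum -59: that's -24 and -35.
Split the middle term: 56*p² - 24*p - 35*p + 15 = 8*p*(7*p - 3) - 5*(7*p - 3).

(7*p - 3)*(8*p - 5)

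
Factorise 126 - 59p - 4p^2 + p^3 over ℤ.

(p + 7)(p - 2)(p - 9)

Among the possible rational roots, p = -7 is a root, giving the factor (p + 7) and quotient p^2 - 11p + 18.
The remaining quadratic factors as (p - 2)(p - 9).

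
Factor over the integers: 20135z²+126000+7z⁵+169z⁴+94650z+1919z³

(7z+15)(z+15)(z+5)(z²+2z+112)

Trying the rational-root candidates, z = -15/7 is a root, so (7z+15) is a factor; dividing leaves z⁴+22z³+227z²+2390z+8400.
Continuing, z = -5 is a root, so (z+5) divides it; the quotient is z³+17z²+142z+1680.
Next, z = -15 is a root, giving the factor (z+15) and quotient z²+2z+112.
The quadratic z²+2z+112 has discriminant -444 < 0 and is irreducible over ℤ.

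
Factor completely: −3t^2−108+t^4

(t^2+9)(t^2−12)

Substitute u = t^2 to get a quadratic in u, then factor.
t^2−12 is irreducible over ℤ (12 is not a perfect square).
t^2+9 is irreducible over ℤ (sum of squares).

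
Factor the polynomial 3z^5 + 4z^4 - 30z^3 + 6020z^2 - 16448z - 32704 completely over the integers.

Testing divisors of the constant over divisors of the leading coefficient, z = -14 is a root, so (z + 14) is a factor; dividing leaves 3z^4 - 38z^3 + 502z^2 - 1008z - 2336.
Next, z = 4 is a root, so (z - 4) is a factor; dividing leaves 3z^3 - 26z^2 + 398z + 584.
Continuing, z = -4/3 is a root, so (3z + 4) divides it; the quotient is z^2 - 10z + 146.
The quadratic z^2 - 10z + 146 has discriminant -484 < 0 and is irreducible over ℤ.

(3z + 4)(z + 14)(z - 4)(z^2 - 10z + 146)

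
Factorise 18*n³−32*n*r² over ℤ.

2*n*(3*n+4*r)*(3*n−4*r)

Pull out the common factor 2*n; 9*n²−16*r² is a difference of squares.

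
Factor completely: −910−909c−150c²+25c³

(5c+13)(5c+7)(c−10)

Trying the rational-root candidates, c = −13/5 is a root, so (5c+13) divides it; the quotient is 5c²−43c−70.
The remaining quadratic factors as (5c+7)(c−10).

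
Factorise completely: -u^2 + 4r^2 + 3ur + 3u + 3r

-(u - 4r - 3)(u + r)

Group: -u(u - 4r - 3) - r(u - 4r - 3); both groups contain (u - 4r - 3).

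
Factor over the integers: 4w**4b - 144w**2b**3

Pull out the common factor 4w**2b; w**2 - 36b**2 is a difference of squares.

4bw**2(w - 6b)(w + 6b)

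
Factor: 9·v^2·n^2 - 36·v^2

9·v^2·(n + 2)·(n - 2)

Pull out the common factor 9·v^2, leaving n^2 - 4.
Recognize a difference of squares with the parts n and 2.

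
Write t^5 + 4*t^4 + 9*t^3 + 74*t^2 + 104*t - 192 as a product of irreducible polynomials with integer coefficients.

By the rational root theorem, t = -4 is a root, giving the factor (t + 4) and quotient t^4 + 9*t^2 + 38*t - 48.
Then t = 1 is a root, giving the factor (t - 1) and quotient t^3 + t^2 + 10*t + 48.
Then t = -3 is a root, so (t + 3) is a factor; dividing leaves t^2 - 2*t + 16.
The quadratic t^2 - 2*t + 16 has discriminant -60 < 0 and is irreducible over ℤ.

(t + 3)*(t + 4)*(t - 1)*(t^2 - 2*t + 16)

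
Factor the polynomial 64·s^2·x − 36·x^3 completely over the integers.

Factor out 4·x, leaving 16·s^2 − 9·x^2, which is a difference of two squares.

4·x·(4·s + 3·x)·(4·s − 3·x)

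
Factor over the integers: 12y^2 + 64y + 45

(2y + 9)(6y + 5)

Need a pair with product 12·45 = 540 and sum 64: that's 10 and 54.
Split the middle term: 12y^2 + 10y + 54y + 45 = 2y(6y + 5) + 9(6y + 5).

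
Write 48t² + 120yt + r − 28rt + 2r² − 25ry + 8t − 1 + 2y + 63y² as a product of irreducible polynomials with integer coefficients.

(2r − 7y − 4t − 1)(r − 9y − 12t + 1)

Group: 2r(r − 9y − 12t + 1) + (−7y − 4t − 1)(r − 9y − 12t + 1); both groups contain (r − 9y − 12t + 1).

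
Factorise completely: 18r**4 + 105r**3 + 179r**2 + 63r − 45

Testing divisors of the constant over divisors of the leading coefficient, r = −3/2 is a root, so (2r + 3) divides it; the quotient is 9r**3 + 39r**2 + 31r − 15.
Then r = −3 is a root, so (r + 3) divides it; the quotient is 9r**2 + 12r − 5.
The remaining quadratic factors as (3r + 5)(3r − 1).

(2r + 3)(3r + 5)(3r − 1)(r + 3)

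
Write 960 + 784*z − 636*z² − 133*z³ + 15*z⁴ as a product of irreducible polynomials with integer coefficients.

(3*z − 5)*(5*z + 4)*(z + 4)*(z − 12)

Testing divisors of the constant over divisors of the leading coefficient, z = 5/3 is a root, so (3*z − 5) is a factor; dividing leaves 5*z³ − 36*z² − 272*z − 192.
Next, z = 12 is a root, giving the factor (z − 12) and quotient 5*z² + 24*z + 16.
The remaining quadratic factors as (z + 4)(5*z + 4).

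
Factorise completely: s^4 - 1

(s + 1)(s - 1)(s^2 + 1)

(s)⁴ − (1)⁴ = ((s)² − (1)²)((s)² + (1)²); the first factor splits again, the second (s^2 + 1) is irreducible.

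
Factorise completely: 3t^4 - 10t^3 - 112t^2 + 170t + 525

(3t + 5)(t + 5)(t - 3)(t - 7)

Among the possible rational roots, t = 7 is a root, so (t - 7) divides it; the quotient is 3t^3 + 11t^2 - 35t - 75.
Continuing, t = -5 is a root, giving the factor (t + 5) and quotient 3t^2 - 4t - 15.
The remaining quadratic factors as (t - 3)(3t + 5).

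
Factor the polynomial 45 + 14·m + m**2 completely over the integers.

(m + 5)·(m + 9)

Two integers with product 45 and sum 14 are 5 and 9.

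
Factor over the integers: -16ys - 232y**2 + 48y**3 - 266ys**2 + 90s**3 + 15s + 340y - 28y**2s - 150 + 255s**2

Group: 6y(8y**2 - 2ys - 32y - 45s**2 - 15s + 30) + (-2s - 5)(8y**2 - 2ys - 32y - 45s**2 - 15s + 30); both groups contain (8y**2 - 2ys - 32y - 45s**2 - 15s + 30), so (6y - 2s - 5) is a factor with cofactor 8y**2 - 2ys - 32y - 45s**2 - 15s + 30.
The cofactor groups again: 8y**2 - 2ys - 32y - 45s**2 - 15s + 30 = 2y(4y + 9s - 6) + (-5s - 5)(4y + 9s - 6); both groups contain (4y + 9s - 6), giving (2y - 5s - 5)(4y + 9s - 6).

(6y - 2s - 5)(2y - 5s - 5)(4y + 9s - 6)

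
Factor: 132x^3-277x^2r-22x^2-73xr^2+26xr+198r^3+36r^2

Group: 11x(12x^2-35xr-2x+22r^2+4r) + 9r(12x^2-35xr-2x+22r^2+4r); both groups contain (12x^2-35xr-2x+22r^2+4r), so (11x+9r) is a factor with cofactor 12x^2-35xr-2x+22r^2+4r.
The cofactor groups again: 12x^2-35xr-2x+22r^2+4r = x(12x-11r-2) - 2r(12x-11r-2); both groups contain (12x-11r-2), giving (x-2r)(12x-11r-2).

(12x-11r-2)(x-2r)(11x+9r)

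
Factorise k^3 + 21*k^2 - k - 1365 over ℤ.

(k + 13)*(k + 15)*(k - 7)

Trying the rational-root candidates, k = -15 is a root, giving the factor (k + 15) and quotient k^2 + 6*k - 91.
The remaining quadratic factors as (k + 13)(k - 7).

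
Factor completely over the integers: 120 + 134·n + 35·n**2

Need a pair with product 35·120 = 4200 and sum 134: that's 50 and 84.
Split the middle term: 35·n**2 + 50·n + 84·n + 120 = 5·n·(7·n + 10) + 12·(7·n + 10).

(5·n + 12)·(7·n + 10)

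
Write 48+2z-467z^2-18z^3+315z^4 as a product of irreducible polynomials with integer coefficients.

(3z+1)(3z-1)(5z-6)(7z+8)

Trying the rational-root candidates, z = -1/3 is a root, so (3z+1) is a factor; dividing leaves 105z^3-41z^2-142z+48.
Then z = 6/5 is a root, giving the factor (5z-6) and quotient 21z^2+17z-8.
The remaining quadratic factors as (7z+8)(3z-1).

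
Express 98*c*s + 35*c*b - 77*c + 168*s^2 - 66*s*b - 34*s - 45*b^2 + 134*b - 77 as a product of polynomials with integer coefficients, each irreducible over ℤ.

Group: 7*c*(14*s + 5*b - 11) + (12*s - 9*b + 7)*(14*s + 5*b - 11); both groups contain (14*s + 5*b - 11).

(7*c + 12*s - 9*b + 7)*(14*s + 5*b - 11)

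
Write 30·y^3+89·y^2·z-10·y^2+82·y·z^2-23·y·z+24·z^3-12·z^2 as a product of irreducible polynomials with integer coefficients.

(2·y+3·z)·(3·y+2·z-1)·(5·y+4·z)

Group: 2·y·(15·y^2+22·y·z-5·y+8·z^2-4·z) + 3·z·(15·y^2+22·y·z-5·y+8·z^2-4·z); both groups contain (15·y^2+22·y·z-5·y+8·z^2-4·z), so (2·y+3·z) is a factor with cofactor 15·y^2+22·y·z-5·y+8·z^2-4·z.
The cofactor groups again: 15·y^2+22·y·z-5·y+8·z^2-4·z = 3·y·(5·y+4·z) + (2·z-1)·(5·y+4·z); both groups contain (5·y+4·z), giving (3·y+2·z-1)·(5·y+4·z).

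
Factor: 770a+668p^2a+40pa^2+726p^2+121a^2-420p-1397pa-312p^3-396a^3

-(6p-11a)(4p-4a-5)(13p+9a-14)

Group: 13p(-24p^2+68pa+30p-44a^2-55a) + (9a-14)(-24p^2+68pa+30p-44a^2-55a); both groups contain (-24p^2+68pa+30p-44a^2-55a), so (13p+9a-14) is a factor with cofactor -24p^2+68pa+30p-44a^2-55a.
The cofactor groups again: -24p^2+68pa+30p-44a^2-55a = -4p(6p-11a) + (4a+5)(6p-11a); both groups contain (6p-11a), giving -(4p-4a-5)(6p-11a).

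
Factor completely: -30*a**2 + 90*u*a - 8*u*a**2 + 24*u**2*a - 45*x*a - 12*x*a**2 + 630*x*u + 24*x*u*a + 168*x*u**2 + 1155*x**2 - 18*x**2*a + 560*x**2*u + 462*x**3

Group: 6*x*(77*x**2 + 42*x*u - 3*x*a + 6*u*a - 2*a**2) + (4*u + 15)*(77*x**2 + 42*x*u - 3*x*a + 6*u*a - 2*a**2); both groups contain (77*x**2 + 42*x*u - 3*x*a + 6*u*a - 2*a**2), so (6*x + 4*u + 15) is a factor with cofactor 77*x**2 + 42*x*u - 3*x*a + 6*u*a - 2*a**2.
The cofactor groups again: 77*x**2 + 42*x*u - 3*x*a + 6*u*a - 2*a**2 = 11*x*(7*x + a) + (6*u - 2*a)*(7*x + a); both groups contain (7*x + a), giving (11*x + 6*u - 2*a)*(7*x + a).

(11*x + 6*u - 2*a)*(6*x + 4*u + 15)*(7*x + a)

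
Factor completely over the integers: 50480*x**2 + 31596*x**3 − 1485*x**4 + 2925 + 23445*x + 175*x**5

Testing divisors of the constant over divisors of the leading coefficient, x = −1/5 is a root, so (5*x + 1) is a factor; dividing leaves 35*x**4 − 304*x**3 + 6380*x**2 + 8820*x + 2925.
Continuing, x = −5/7 is a root, giving the factor (7*x + 5) and quotient 5*x**3 − 47*x**2 + 945*x + 585.
Continuing, x = −3/5 is a root, so (5*x + 3) is a factor; dividing leaves x**2 − 10*x + 195.
The quadratic x**2 − 10*x + 195 has discriminant −680 < 0 and is irreducible over ℤ.

(5*x + 1)*(5*x + 3)*(7*x + 5)*(x**2 − 10*x + 195)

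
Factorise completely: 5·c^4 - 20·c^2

5·c^2·(c + 2)·(c - 2)

Every term has a factor of 5·c^2. Then c^2 - 4 = (c)² − (2)².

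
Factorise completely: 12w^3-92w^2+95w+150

Trying the rational-root candidates, w = 6 is a root, so (w-6) is a factor; dividing leaves 12w^2-20w-25.
The remaining quadratic factors as (2w-5)(6w+5).

(2w-5)(6w+5)(w-6)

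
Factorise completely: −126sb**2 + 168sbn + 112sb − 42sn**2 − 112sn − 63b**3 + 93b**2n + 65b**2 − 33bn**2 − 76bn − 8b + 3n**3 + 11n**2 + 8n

Group: 9b(−14sb + 14sn − 7b**2 + 8bn + b − n**2 − n) + (−3n − 8)(−14sb + 14sn − 7b**2 + 8bn + b − n**2 − n); both groups contain (−14sb + 14sn − 7b**2 + 8bn + b − n**2 − n), so (9b − 3n − 8) is a factor with cofactor −14sb + 14sn − 7b**2 + 8bn + b − n**2 − n.
The cofactor groups again: −14sb + 14sn − 7b**2 + 8bn + b − n**2 − n = −14s(b − n) + (−7b + n + 1)(b − n); both groups contain (b − n), giving −(14s + 7b − n − 1)(b − n).

−(14s + 7b − n − 1)(9b − 3n − 8)(b − n)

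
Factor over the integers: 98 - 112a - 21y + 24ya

(3y - 14)(8a - 7)

Group as (24ya - 21y) + (-112a + 98) = 3y(8a - 7) - 14(8a - 7).
Both groups share the factor (8a - 7).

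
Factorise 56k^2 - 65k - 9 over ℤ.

(7k - 9)(8k + 1)

Need a pair with product 56·(-9) = -504 and sum -65: that's 7 and -72.
Split the middle term: 56k^2 + 7k - 72k - 9 = 7k(8k + 1) - 9(8k + 1).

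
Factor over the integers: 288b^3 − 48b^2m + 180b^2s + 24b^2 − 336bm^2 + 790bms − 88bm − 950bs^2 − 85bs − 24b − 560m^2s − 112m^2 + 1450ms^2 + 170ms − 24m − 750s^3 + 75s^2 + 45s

Group: 3b(96b^2 − 16bm − 100bs − 24b − 112m^2 + 290ms − 24m − 150s^2 + 45s) + (5s + 1)(96b^2 − 16bm − 100bs − 24b − 112m^2 + 290ms − 24m − 150s^2 + 45s); both groups contain (96b^2 − 16bm − 100bs − 24b − 112m^2 + 290ms − 24m − 150s^2 + 45s), so (3b + 5s + 1) is a factor with cofactor 96b^2 − 16bm − 100bs − 24b − 112m^2 + 290ms − 24m − 150s^2 + 45s.
The cofactor groups again: 96b^2 − 16bm − 100bs − 24b − 112m^2 + 290ms − 24m − 150s^2 + 45s = 12b(8b + 8m − 15s) + (−14m + 10s − 3)(8b + 8m − 15s); both groups contain (8b + 8m − 15s), giving (12b − 14m + 10s − 3)(8b + 8m − 15s).

(12b − 14m + 10s − 3)(3b + 5s + 1)(8b + 8m − 15s)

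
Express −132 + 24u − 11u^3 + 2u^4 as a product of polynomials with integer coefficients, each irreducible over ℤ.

Group as (2u^4 + 24u) + (−11u^3 − 132) = 2u(u^3 + 12) − 11(u^3 + 12).
Both groups share the factor (u^3 + 12).

(2u − 11)(u^3 + 12)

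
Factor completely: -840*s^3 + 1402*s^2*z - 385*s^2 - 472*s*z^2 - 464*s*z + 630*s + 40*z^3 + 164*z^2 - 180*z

Group: 8*s*(-105*s^2 + 44*s*z + 70*s - 4*z^2 - 20*z) + (-10*z + 9)*(-105*s^2 + 44*s*z + 70*s - 4*z^2 - 20*z); both groups contain (-105*s^2 + 44*s*z + 70*s - 4*z^2 - 20*z), so (8*s - 10*z + 9) is a factor with cofactor -105*s^2 + 44*s*z + 70*s - 4*z^2 - 20*z.
The cofactor groups again: -105*s^2 + 44*s*z + 70*s - 4*z^2 - 20*z = -7*s*(15*s - 2*z - 10) + 2*z*(15*s - 2*z - 10); both groups contain (15*s - 2*z - 10), giving -(7*s - 2*z)*(15*s - 2*z - 10).

-(15*s - 2*z - 10)*(7*s - 2*z)*(8*s - 10*z + 9)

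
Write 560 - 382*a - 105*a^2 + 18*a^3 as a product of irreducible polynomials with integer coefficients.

Trying the rational-root candidates, a = -10/3 is a root, giving the factor (3*a + 10) and quotient 6*a^2 - 55*a + 56.
The remaining quadratic factors as (a - 8)(6*a - 7).

(3*a + 10)*(6*a - 7)*(a - 8)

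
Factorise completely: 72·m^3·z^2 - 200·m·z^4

Pull out the common factor 8·m·z^2; 9·m^2 - 25·z^2 is a difference of squares.

8·m·z^2·(3·m + 5·z)·(3·m - 5·z)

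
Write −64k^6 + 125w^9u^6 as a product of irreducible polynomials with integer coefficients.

(5w^3u^2 − 4k^2)(25w^6u^4 + 20w^3k^2u^2 + 16k^4)

Recognize a difference of cubes with the parts 5w^3u^2 and 4k^2.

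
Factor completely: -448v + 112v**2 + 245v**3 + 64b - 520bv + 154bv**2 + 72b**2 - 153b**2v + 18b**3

(3b - 7v + 8)(6b + 5v + 8)(b - 7v)

Group: 3b(6b**2 - 37bv + 8b - 35v**2 - 56v) + (-7v + 8)(6b**2 - 37bv + 8b - 35v**2 - 56v); both groups contain (6b**2 - 37bv + 8b - 35v**2 - 56v), so (3b - 7v + 8) is a factor with cofactor 6b**2 - 37bv + 8b - 35v**2 - 56v.
The cofactor groups again: 6b**2 - 37bv + 8b - 35v**2 - 56v = b(6b + 5v + 8) - 7v(6b + 5v + 8); both groups contain (6b + 5v + 8), giving (b - 7v)(6b + 5v + 8).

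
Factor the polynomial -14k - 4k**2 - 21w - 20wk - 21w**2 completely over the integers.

Group: -3w(7w + 2k + 7) - 2k(7w + 2k + 7); both groups contain (7w + 2k + 7).

-(3w + 2k)(7w + 2k + 7)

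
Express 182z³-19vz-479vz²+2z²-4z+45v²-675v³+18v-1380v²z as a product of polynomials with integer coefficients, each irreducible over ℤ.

-(15v+13z+2)(5v+7z-1)(9v-2z)

Group: 9v(-75v²-170vz+5v-91z²-z+2) - 2z(-75v²-170vz+5v-91z²-z+2); both groups contain (-75v²-170vz+5v-91z²-z+2), so (9v-2z) is a factor with cofactor -75v²-170vz+5v-91z²-z+2.
The cofactor groups again: -75v²-170vz+5v-91z²-z+2 = -15v(5v+7z-1) + (-13z-2)(5v+7z-1); both groups contain (5v+7z-1), giving -(15v+13z+2)(5v+7z-1).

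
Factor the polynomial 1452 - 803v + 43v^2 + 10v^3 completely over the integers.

(2v - 11)(5v - 11)(v + 12)

Testing divisors of the constant over divisors of the leading coefficient, v = -12 is a root, giving the factor (v + 12) and quotient 10v^2 - 77v + 121.
The remaining quadratic factors as (2v - 11)(5v - 11).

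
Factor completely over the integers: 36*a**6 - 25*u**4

(6*a**3 + 5*u**2)*(6*a**3 - 5*u**2)

Recognize a difference of squares with the parts 6*a**3 and 5*u**2.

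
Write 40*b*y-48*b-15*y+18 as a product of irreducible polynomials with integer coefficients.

(5*y-6)*(8*b-3)

Group as (40*b*y-48*b) + (-15*y+18) = 8*b*(5*y-6) - 3*(5*y-6).
Both groups share the factor (5*y-6).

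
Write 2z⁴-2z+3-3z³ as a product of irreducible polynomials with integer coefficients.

(2z-3)(z-1)(z²+z+1)

Group as (2z⁴-2z) + (-3z³+3) = 2z(z³-1) - 3(z³-1).
Both groups share the factor (z³-1).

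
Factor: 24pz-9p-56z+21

Group as (24pz-9p) + (-56z+21) = 3p(8z-3) - 7(8z-3).
Both groups share the factor (8z-3).

(3p-7)(8z-3)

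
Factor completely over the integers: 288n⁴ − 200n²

Pull out the common factor 8n²; 36n² − 25 is a difference of squares.

8n²(6n + 5)(6n − 5)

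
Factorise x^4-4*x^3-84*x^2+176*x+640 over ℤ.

By the rational root theorem, x = 4 is a root, so (x-4) divides it; the quotient is x^3-84*x-160.
Next, x = -2 is a root, so (x+2) is a factor; dividing leaves x^2-2*x-80.
The remaining quadratic factors as (x-10)(x+8).

(x+2)*(x+8)*(x-10)*(x-4)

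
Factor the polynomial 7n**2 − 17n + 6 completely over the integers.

(7n − 3)(n − 2)

Need a pair with product 7·6 = 42 and sum −17: that's −3 and −14.
Split the middle term: 7n**2 − 3n − 14n + 6 = n(7n − 3) − 2(7n − 3).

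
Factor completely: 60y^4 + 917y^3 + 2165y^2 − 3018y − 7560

(3y + 10)(4y + 7)(5y − 9)(y + 12)

Trying the rational-root candidates, y = −12 is a root, giving the factor (y + 12) and quotient 60y^3 + 197y^2 − 199y − 630.
Next, y = 9/5 is a root, so (5y − 9) divides it; the quotient is 12y^2 + 61y + 70.
The remaining quadratic factors as (3y + 10)(4y + 7).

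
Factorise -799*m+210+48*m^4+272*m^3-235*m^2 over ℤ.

By the rational root theorem, m = -6 is a root, so (m+6) is a factor; dividing leaves 48*m^3-16*m^2-139*m+35.
Then m = -5/3 is a root, giving the factor (3*m+5) and quotient 16*m^2-32*m+7.
The remaining quadratic factors as (4*m-1)(4*m-7).

(3*m+5)*(4*m-1)*(4*m-7)*(m+6)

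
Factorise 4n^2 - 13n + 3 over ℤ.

Need a pair with product 4·3 = 12 and sum -13: that's -12 and -1.
Split the middle term: 4n^2 - 12n - n + 3 = 4n(n - 3) - (n - 3).

(4n - 1)(n - 3)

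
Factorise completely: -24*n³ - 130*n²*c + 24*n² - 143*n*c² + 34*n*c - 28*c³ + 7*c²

-(n + 4*c - 1)*(6*n + 7*c)*(4*n + c)

Group: n*(-24*n² - 34*n*c - 7*c²) + (4*c - 1)*(-24*n² - 34*n*c - 7*c²); both groups contain (-24*n² - 34*n*c - 7*c²), so (n + 4*c - 1) is a factor with cofactor -24*n² - 34*n*c - 7*c².
The cofactor groups again: -24*n² - 34*n*c - 7*c² = -4*n*(6*n + 7*c) - c*(6*n + 7*c); both groups contain (6*n + 7*c), giving -(4*n + c)*(6*n + 7*c).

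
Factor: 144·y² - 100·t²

Factor out 4, leaving 36·y² - 25·t², which is a difference of two squares.

4·(6·y - 5·t)·(6·y + 5·t)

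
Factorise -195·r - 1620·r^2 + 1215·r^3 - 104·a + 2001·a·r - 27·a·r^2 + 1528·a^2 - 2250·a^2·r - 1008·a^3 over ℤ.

Group: 9·a·(-112·a^2 - 138·a·r + 8·a + 135·r^2 + 15·r) + (9·r - 13)·(-112·a^2 - 138·a·r + 8·a + 135·r^2 + 15·r); both groups contain (-112·a^2 - 138·a·r + 8·a + 135·r^2 + 15·r), so (9·a + 9·r - 13) is a factor with cofactor -112·a^2 - 138·a·r + 8·a + 135·r^2 + 15·r.
The cofactor groups again: -112·a^2 - 138·a·r + 8·a + 135·r^2 + 15·r = -14·a·(8·a + 15·r) + (9·r + 1)·(8·a + 15·r); both groups contain (8·a + 15·r), giving -(14·a - 9·r - 1)·(8·a + 15·r).

-(14·a - 9·r - 1)·(8·a + 15·r)·(9·a + 9·r - 13)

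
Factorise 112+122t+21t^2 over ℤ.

(3t+14)(7t+8)

Need a pair with product 21·112 = 2352 and sum 122: that's 98 and 24.
Split the middle term: 21t^2+98t + 24t+112 = 7t(3t+14) + 8(3t+14).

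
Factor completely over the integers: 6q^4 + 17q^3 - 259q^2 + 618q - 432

(2q - 3)(3q - 8)(q + 9)(q - 2)

By the rational root theorem, q = 3/2 is a root, giving the factor (2q - 3) and quotient 3q^3 + 13q^2 - 110q + 144.
Then q = 8/3 is a root, so (3q - 8) divides it; the quotient is q^2 + 7q - 18.
The remaining quadratic factors as (q + 9)(q - 2).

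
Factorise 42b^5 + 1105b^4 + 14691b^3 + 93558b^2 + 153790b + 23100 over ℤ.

Testing divisors of the constant over divisors of the leading coefficient, b = -10 is a root, so (b + 10) divides it; the quotient is 42b^4 + 685b^3 + 7841b^2 + 15148b + 2310.
Then b = -1/6 is a root, giving the factor (6b + 1) and quotient 7b^3 + 113b^2 + 1288b + 2310.
Then b = -15/7 is a root, giving the factor (7b + 15) and quotient b^2 + 14b + 154.
The quadratic b^2 + 14b + 154 has discriminant -420 < 0 and is irreducible over ℤ.

(6b + 1)(7b + 15)(b + 10)(b^2 + 14b + 154)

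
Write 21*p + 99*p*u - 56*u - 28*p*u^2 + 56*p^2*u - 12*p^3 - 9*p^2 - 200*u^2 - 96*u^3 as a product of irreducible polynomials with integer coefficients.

Group: 3*p*(-4*p^2 + 8*p*u - 3*p + 12*u^2 + 25*u + 7) - 8*u*(-4*p^2 + 8*p*u - 3*p + 12*u^2 + 25*u + 7); both groups contain (-4*p^2 + 8*p*u - 3*p + 12*u^2 + 25*u + 7), so (3*p - 8*u) is a factor with cofactor -4*p^2 + 8*p*u - 3*p + 12*u^2 + 25*u + 7.
The cofactor groups again: -4*p^2 + 8*p*u - 3*p + 12*u^2 + 25*u + 7 = -4*p*(p - 3*u - 1) + (-4*u - 7)*(p - 3*u - 1); both groups contain (p - 3*u - 1), giving -(4*p + 4*u + 7)*(p - 3*u - 1).

-(3*p - 8*u)*(4*p + 4*u + 7)*(p - 3*u - 1)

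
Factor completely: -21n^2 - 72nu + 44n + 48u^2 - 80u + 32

-(3n + 12u - 8)(7n - 4u + 4)

Group: -7n(3n + 12u - 8) + (4u - 4)(3n + 12u - 8); both groups contain (3n + 12u - 8).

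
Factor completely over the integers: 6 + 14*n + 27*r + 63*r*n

(7*n + 3)*(9*r + 2)

Group as (63*r*n + 27*r) + (14*n + 6) = 9*r*(7*n + 3) + 2*(7*n + 3).
Both groups share the factor (7*n + 3).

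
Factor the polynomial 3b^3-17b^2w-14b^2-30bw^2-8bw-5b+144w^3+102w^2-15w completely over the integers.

Group: 3b(b^2-3bw-5b-18w^2-15w) + (-8w+1)(b^2-3bw-5b-18w^2-15w); both groups contain (b^2-3bw-5b-18w^2-15w), so (3b-8w+1) is a factor with cofactor b^2-3bw-5b-18w^2-15w.
The cofactor groups again: b^2-3bw-5b-18w^2-15w = b(b-6w-5) + 3w(b-6w-5); both groups contain (b-6w-5), giving (b+3w)(b-6w-5).

(3b-8w+1)(b+3w)(b-6w-5)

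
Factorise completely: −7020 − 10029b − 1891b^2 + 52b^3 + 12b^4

Among the possible rational roots, b = −5/6 is a root, giving the factor (6b + 5) and quotient 2b^3 + 7b^2 − 321b − 1404.
Then b = −9/2 is a root, so (2b + 9) is a factor; dividing leaves b^2 − b − 156.
The remaining quadratic factors as (b − 13)(b + 12).

(2b + 9)(6b + 5)(b + 12)(b − 13)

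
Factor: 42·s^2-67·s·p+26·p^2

Group: 14·s·(3·s-2·p) - 13·p·(3·s-2·p); both groups contain (3·s-2·p).

(14·s-13·p)·(3·s-2·p)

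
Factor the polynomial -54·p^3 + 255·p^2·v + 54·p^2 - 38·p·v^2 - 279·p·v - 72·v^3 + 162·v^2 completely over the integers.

Group: 3·p·(-18·p^2 + 73·p·v + 18·p + 36·v^2 - 81·v) - 2·v·(-18·p^2 + 73·p·v + 18·p + 36·v^2 - 81·v); both groups contain (-18·p^2 + 73·p·v + 18·p + 36·v^2 - 81·v), so (3·p - 2·v) is a factor with cofactor -18·p^2 + 73·p·v + 18·p + 36·v^2 - 81·v.
The cofactor groups again: -18·p^2 + 73·p·v + 18·p + 36·v^2 - 81·v = -9·p·(2·p - 9·v) + (-4·v + 9)·(2·p - 9·v); both groups contain (2·p - 9·v), giving -(9·p + 4·v - 9)·(2·p - 9·v).

-(2·p - 9·v)·(3·p - 2·v)·(9·p + 4·v - 9)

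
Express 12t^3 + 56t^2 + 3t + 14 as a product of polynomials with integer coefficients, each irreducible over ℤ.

(3t + 14)(4t^2 + 1)

Group as (12t^3 + 3t) + (56t^2 + 14) = 3t(4t^2 + 1) + 14(4t^2 + 1).
Both groups share the factor (4t^2 + 1).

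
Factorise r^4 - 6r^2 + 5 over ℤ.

Substitute u = r^2 to get a quadratic in u, then factor.
r^2 - 5 is irreducible over ℤ (5 is not a perfect square).
r^2 - 1 is a difference of squares.

(r + 1)(r - 1)(r^2 - 5)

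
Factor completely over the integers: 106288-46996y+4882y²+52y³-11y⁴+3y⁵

(3y-14)(y+13)(y-4)(y²-8y+146)

Testing divisors of the constant over divisors of the leading coefficient, y = -13 is a root, so (y+13) divides it; the quotient is 3y⁴-50y³+702y²-4244y+8176.
Next, y = 14/3 is a root, so (3y-14) divides it; the quotient is y³-12y²+178y-584.
Then y = 4 is a root, so (y-4) is a factor; dividing leaves y²-8y+146.
The quadratic y²-8y+146 has discriminant -520 < 0 and is irreducible over ℤ.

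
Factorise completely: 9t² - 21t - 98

Need a pair with product 9·(-98) = -882 and sum -21: that's -42 and 21.
Split the middle term: 9t² - 42t + 21t - 98 = 3t(3t - 14) + 7(3t - 14).

(3t + 7)(3t - 14)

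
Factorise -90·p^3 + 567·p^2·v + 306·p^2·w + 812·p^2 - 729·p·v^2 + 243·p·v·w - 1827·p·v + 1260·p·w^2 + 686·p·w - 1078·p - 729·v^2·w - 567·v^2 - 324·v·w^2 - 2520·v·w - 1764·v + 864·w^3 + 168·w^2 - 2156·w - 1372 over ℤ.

-(2·p - 9·v - 12·w - 14)·(5·p - 9·v + 8·w - 14)·(9·p + 9·w + 7)

Group: 9·p·(-10·p^2 + 63·p·v + 44·p·w + 98·p - 81·v^2 - 36·v·w - 252·v + 96·w^2 - 56·w - 196) + (9·w + 7)·(-10·p^2 + 63·p·v + 44·p·w + 98·p - 81·v^2 - 36·v·w - 252·v + 96·w^2 - 56·w - 196); both groups contain (-10·p^2 + 63·p·v + 44·p·w + 98·p - 81·v^2 - 36·v·w - 252·v + 96·w^2 - 56·w - 196), so (9·p + 9·w + 7) is a factor with cofactor -10·p^2 + 63·p·v + 44·p·w + 98·p - 81·v^2 - 36·v·w - 252·v + 96·w^2 - 56·w - 196.
The cofactor groups again: -10·p^2 + 63·p·v + 44·p·w + 98·p - 81·v^2 - 36·v·w - 252·v + 96·w^2 - 56·w - 196 = -2·p·(5·p - 9·v + 8·w - 14) + (9·v + 12·w + 14)·(5·p - 9·v + 8·w - 14); both groups contain (5·p - 9·v + 8·w - 14), giving -(2·p - 9·v - 12·w - 14)·(5·p - 9·v + 8·w - 14).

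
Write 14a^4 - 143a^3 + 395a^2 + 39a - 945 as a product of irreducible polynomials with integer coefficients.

(2a - 7)(7a + 9)(a - 3)(a - 5)

Trying the rational-root candidates, a = 3 is a root, so (a - 3) divides it; the quotient is 14a^3 - 101a^2 + 92a + 315.
Continuing, a = -9/7 is a root, so (7a + 9) divides it; the quotient is 2a^2 - 17a + 35.
The remaining quadratic factors as (a - 5)(2a - 7).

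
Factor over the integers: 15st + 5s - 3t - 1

(3t + 1)(5s - 1)

Group as (15st + 5s) + (-3t - 1) = 5s(3t + 1) - (3t + 1).
Both groups share the factor (3t + 1).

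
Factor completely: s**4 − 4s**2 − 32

(s**2 + 4)(s**2 − 8)

Substitute u = s**2 to get a quadratic in u, then factor.
s**2 + 4 is irreducible over ℤ (sum of squares).
s**2 − 8 is irreducible over ℤ (8 is not a perfect square).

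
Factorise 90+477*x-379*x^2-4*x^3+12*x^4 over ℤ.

By the rational root theorem, x = -1/6 is a root, so (6*x+1) divides it; the quotient is 2*x^3-x^2-63*x+90.
Next, x = 3/2 is a root, giving the factor (2*x-3) and quotient x^2+x-30.
The remaining quadratic factors as (x+6)(x-5).

(2*x-3)*(6*x+1)*(x+6)*(x-5)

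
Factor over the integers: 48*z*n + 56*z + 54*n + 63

Group as (48*z*n + 56*z) + (54*n + 63) = 8*z*(6*n + 7) + 9*(6*n + 7).
Both groups share the factor (6*n + 7).

(6*n + 7)*(8*z + 9)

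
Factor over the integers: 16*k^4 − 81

(2*k)⁴ − (3)⁴ = ((2*k)² − (3)²)((2*k)² + (3)²); the first factor splits again, the second (4*k^2 + 9) is irreducible.

(2*k + 3)*(2*k − 3)*(4*k^2 + 9)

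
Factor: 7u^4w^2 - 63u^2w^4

7u^2w^2(u + 3w)(u - 3w)

Pull out the common factor 7u^2w^2; u^2 - 9w^2 is a difference of squares.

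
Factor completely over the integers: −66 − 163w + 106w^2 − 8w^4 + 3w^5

(3w + 1)(w + 3)(w − 2)(w^2 − 4w + 11)

By the rational root theorem, w = −1/3 is a root, giving the factor (3w + 1) and quotient w^4 − 3w^3 + w^2 + 35w − 66.
Then w = −3 is a root, so (w + 3) is a factor; dividing leaves w^3 − 6w^2 + 19w − 22.
Then w = 2 is a root, so (w − 2) divides it; the quotient is w^2 − 4w + 11.
The quadratic w^2 − 4w + 11 has discriminant −28 < 0 and is irreducible over ℤ.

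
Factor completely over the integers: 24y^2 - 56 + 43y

Need a pair with product 24·(-56) = -1344 and sum 43: that's 64 and -21.
Split the middle term: 24y^2 + 64y - 21y - 56 = 8y(3y + 8) - 7(3y + 8).

(3y + 8)(8y - 7)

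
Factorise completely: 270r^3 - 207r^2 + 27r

9r(5r - 3)(6r - 1)

Pull out the common factor 9r, then factor the remaining trinomial.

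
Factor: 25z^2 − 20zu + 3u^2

(5z − 3u)(5z − u)

Group: 5z(5z − u) − 3u(5z − u); both groups contain (5z − u).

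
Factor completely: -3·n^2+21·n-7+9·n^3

Group as (9·n^3+21·n) + (-3·n^2-7) = 3·n·(3·n^2+7) - (3·n^2+7).
Both groups share the factor (3·n^2+7).

(3·n-1)·(3·n^2+7)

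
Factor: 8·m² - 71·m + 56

(8·m - 7)·(m - 8)

Need a pair with product 8·56 = 448 and sum -71: that's -7 and -64.
Split the middle term: 8·m² - 7·m - 64·m + 56 = m·(8·m - 7) - 8·(8·m - 7).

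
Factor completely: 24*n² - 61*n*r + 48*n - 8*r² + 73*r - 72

Group: 8*n*(3*n - 8*r + 9) + (r - 8)*(3*n - 8*r + 9); both groups contain (3*n - 8*r + 9).

(3*n - 8*r + 9)*(8*n + r - 8)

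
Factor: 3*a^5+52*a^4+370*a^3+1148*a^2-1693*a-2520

By the rational root theorem, a = -1 is a root, so (a+1) is a factor; dividing leaves 3*a^4+49*a^3+321*a^2+827*a-2520.
Next, a = -9 is a root, so (a+9) divides it; the quotient is 3*a^3+22*a^2+123*a-280.
Continuing, a = 5/3 is a root, so (3*a-5) divides it; the quotient is a^2+9*a+56.
The quadratic a^2+9*a+56 has discriminant -143 < 0 and is irreducible over ℤ.

(3*a-5)*(a+1)*(a+9)*(a^2+9*a+56)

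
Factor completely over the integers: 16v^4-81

(2v+3)(2v-3)(4v^2+9)

Write as (4v^2)² − (9)², then factor 4v^2-9 once more.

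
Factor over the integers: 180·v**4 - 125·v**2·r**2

Factor out 5·v**2, leaving 36·v**2 - 25·r**2, which is a difference of two squares.

5·v**2·(6·v - 5·r)·(6·v + 5·r)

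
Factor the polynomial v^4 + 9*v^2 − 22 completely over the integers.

Substitute u = v^2 to get a quadratic in u, then factor.
v^2 − 2 is irreducible over ℤ (2 is not a perfect square).
v^2 + 11 is irreducible over ℤ (always positive, so no real roots).

(v^2 + 11)*(v^2 − 2)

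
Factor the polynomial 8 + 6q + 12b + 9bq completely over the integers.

(3b + 2)(3q + 4)

Group as (9bq + 12b) + (6q + 8) = 3b(3q + 4) + 2(3q + 4).
Both groups share the factor (3q + 4).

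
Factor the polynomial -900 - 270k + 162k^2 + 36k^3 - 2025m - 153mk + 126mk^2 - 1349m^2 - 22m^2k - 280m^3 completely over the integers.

Group: 8m(-35m^2 - 29mk - 103m - 6k^2 - 42k - 60) + (-6k + 15)(-35m^2 - 29mk - 103m - 6k^2 - 42k - 60); both groups contain (-35m^2 - 29mk - 103m - 6k^2 - 42k - 60), so (8m - 6k + 15) is a factor with cofactor -35m^2 - 29mk - 103m - 6k^2 - 42k - 60.
The cofactor groups again: -35m^2 - 29mk - 103m - 6k^2 - 42k - 60 = -7m(5m + 2k + 4) + (-3k - 15)(5m + 2k + 4); both groups contain (5m + 2k + 4), giving -(7m + 3k + 15)(5m + 2k + 4).

-(8m - 6k + 15)(5m + 2k + 4)(7m + 3k + 15)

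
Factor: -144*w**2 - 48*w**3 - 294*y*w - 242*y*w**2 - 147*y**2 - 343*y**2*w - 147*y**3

Group: 7*y*(-21*y**2 - 25*y*w - 21*y - 6*w**2 - 18*w) + 8*w*(-21*y**2 - 25*y*w - 21*y - 6*w**2 - 18*w); both groups contain (-21*y**2 - 25*y*w - 21*y - 6*w**2 - 18*w), so (7*y + 8*w) is a factor with cofactor -21*y**2 - 25*y*w - 21*y - 6*w**2 - 18*w.
The cofactor groups again: -21*y**2 - 25*y*w - 21*y - 6*w**2 - 18*w = -7*y*(3*y + w + 3) - 6*w*(3*y + w + 3); both groups contain (3*y + w + 3), giving -(7*y + 6*w)*(3*y + w + 3).

-(7*y + 6*w)*(7*y + 8*w)*(3*y + w + 3)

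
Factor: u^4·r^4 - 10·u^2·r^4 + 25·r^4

r^4·(u^2 - 5)^2

Factor out r^4 first: what remains is u^4 - 10·u^2 + 25.
Recognize a perfect-square trinomial with the parts u^2 and 5.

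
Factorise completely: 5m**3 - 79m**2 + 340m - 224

(5m - 4)(m - 7)(m - 8)

Trying the rational-root candidates, m = 7 is a root, so (m - 7) is a factor; dividing leaves 5m**2 - 44m + 32.
The remaining quadratic factors as (m - 8)(5m - 4).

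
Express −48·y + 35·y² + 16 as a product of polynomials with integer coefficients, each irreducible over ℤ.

(5·y − 4)·(7·y − 4)

Need a pair with product 35·16 = 560 and sum −48: that's −28 and −20.
Split the middle term: 35·y² − 28·y − 20·y + 16 = 7·y·(5·y − 4) − 4·(5·y − 4).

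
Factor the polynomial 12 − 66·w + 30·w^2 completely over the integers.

Pull out the common factor 6, then factor the remaining trinomial.

6·(5·w − 1)·(w − 2)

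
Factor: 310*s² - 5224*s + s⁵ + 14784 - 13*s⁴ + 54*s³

(s + 7)*(s - 4)*(s - 8)*(s² - 8*s + 66)

By the rational root theorem, s = 4 is a root, giving the factor (s - 4) and quotient s⁴ - 9*s³ + 18*s² + 382*s - 3696.
Continuing, s = -7 is a root, so (s + 7) divides it; the quotient is s³ - 16*s² + 130*s - 528.
Continuing, s = 8 is a root, so (s - 8) divides it; the quotient is s² - 8*s + 66.
The quadratic s² - 8*s + 66 has discriminant -200 < 0 and is irreducible over ℤ.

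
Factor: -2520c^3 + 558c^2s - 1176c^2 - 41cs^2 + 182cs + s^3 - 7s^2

Group: 14c(-180c^2 + 27cs - 84c - s^2 + 7s) - s(-180c^2 + 27cs - 84c - s^2 + 7s); both groups contain (-180c^2 + 27cs - 84c - s^2 + 7s), so (14c - s) is a factor with cofactor -180c^2 + 27cs - 84c - s^2 + 7s.
The cofactor groups again: -180c^2 + 27cs - 84c - s^2 + 7s = -12c(15c - s + 7) + s(15c - s + 7); both groups contain (15c - s + 7), giving -(12c - s)(15c - s + 7).

-(12c - s)(14c - s)(15c - s + 7)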